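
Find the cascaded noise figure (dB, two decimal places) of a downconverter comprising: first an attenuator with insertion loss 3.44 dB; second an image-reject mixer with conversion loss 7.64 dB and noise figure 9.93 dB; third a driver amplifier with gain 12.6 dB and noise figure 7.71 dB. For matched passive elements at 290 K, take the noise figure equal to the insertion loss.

Convert to linear (a loss of L dB is a gain of −L dB): F_i = 10^(NF_i/10), G_i = 10^(G_i,dB/10)
  Stage 1: F_1 = 10^(3.44/10) = 2.208, G_1 = 10^(−3.44/10) = 0.4529
  Stage 2: F_2 = 10^(9.93/10) = 9.840, G_2 = 10^(−7.64/10) = 0.1722
  Stage 3: F_3 = 10^(7.71/10) = 5.902, G_3 = 10^(12.6/10) = 18.20
Friis cascade:
  F = 2.208 + (9.840 − 1)/0.4529 + (5.902 − 1)/0.07798 = 84.59
NF = 10 log₁₀(84.59) = 19.27 dB

19.27 dB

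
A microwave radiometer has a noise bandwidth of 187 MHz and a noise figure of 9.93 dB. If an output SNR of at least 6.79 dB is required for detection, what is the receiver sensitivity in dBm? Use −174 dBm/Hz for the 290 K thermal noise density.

−74.6 dBm

Sensitivity = −174 + 10 log₁₀(B) + NF + SNR_min
= −174 + 82.72 + 9.93 + 6.79
= −74.56 dBm → −74.6 dBm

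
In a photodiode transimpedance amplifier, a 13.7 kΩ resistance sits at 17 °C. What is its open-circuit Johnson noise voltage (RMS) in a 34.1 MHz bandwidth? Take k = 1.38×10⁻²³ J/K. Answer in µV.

86.5 µV

T = 17 °C + 273.15 = 290.15 K
V_n = √(4kTRB)
4kTRB = 4 × 1.38×10⁻²³ × 290.15 × 1.37×10⁴ × 3.41×10⁷ = 7.48×10⁻⁹ V²
V_n = √(7.48×10⁻⁹) = 8.65×10⁻⁵ V = 86.5 µV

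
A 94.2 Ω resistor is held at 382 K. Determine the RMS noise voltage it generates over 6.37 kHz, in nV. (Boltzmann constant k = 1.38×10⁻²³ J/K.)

112 nV

V_n = √(4kTRB)
4kTRB = 4 × 1.38×10⁻²³ × 382 × 9.42×10¹ × 6.37×10³ = 1.27×10⁻¹⁴ V²
V_n = √(1.27×10⁻¹⁴) = 1.12×10⁻⁷ V = 112 nV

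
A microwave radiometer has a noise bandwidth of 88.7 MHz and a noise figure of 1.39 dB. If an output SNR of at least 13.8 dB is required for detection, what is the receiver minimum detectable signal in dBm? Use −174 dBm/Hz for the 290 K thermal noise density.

Sensitivity = −174 + 10 log₁₀(B) + NF + SNR_min
= −174 + 79.48 + 1.39 + 13.8
= −79.33 dBm → −79.3 dBm

−79.3 dBm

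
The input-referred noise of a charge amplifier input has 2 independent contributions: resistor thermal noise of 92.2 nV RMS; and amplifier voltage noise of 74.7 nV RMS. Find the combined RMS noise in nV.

Uncorrelated sources add in power (mean-square): V_tot = √(ΣV_i²)
V_tot = √[(9.22×10⁻⁸)² + (7.47×10⁻⁸)²] = 1.19×10⁻⁷ V = 119 nV

119 nV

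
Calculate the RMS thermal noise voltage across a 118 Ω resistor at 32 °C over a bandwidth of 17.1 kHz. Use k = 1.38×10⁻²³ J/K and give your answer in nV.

184 nV

T = 32 °C + 273.15 = 305.15 K
V_n = √(4kTRB)
4kTRB = 4 × 1.38×10⁻²³ × 305.15 × 1.18×10² × 1.71×10⁴ = 3.40×10⁻¹⁴ V²
V_n = √(3.40×10⁻¹⁴) = 1.84×10⁻⁷ V = 184 nV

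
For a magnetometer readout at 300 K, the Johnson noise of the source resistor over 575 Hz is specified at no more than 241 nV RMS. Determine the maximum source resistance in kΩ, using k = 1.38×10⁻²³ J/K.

6.10 kΩ

Johnson–Nyquist: V_n = √(4kTRB) ⇒ R = V_n² / (4kTB)
4kTB = 4 × 1.38×10⁻²³ × 300 × 5.75×10² = 9.52×10⁻¹⁸
R = (2.41×10⁻⁷)² / 9.52×10⁻¹⁸ = 6.10×10³ Ω = 6.10 kΩ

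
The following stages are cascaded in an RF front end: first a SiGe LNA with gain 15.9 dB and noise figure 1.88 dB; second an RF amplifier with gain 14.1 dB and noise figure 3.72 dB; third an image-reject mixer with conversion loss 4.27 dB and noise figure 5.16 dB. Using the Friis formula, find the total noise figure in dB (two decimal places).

Convert to linear (a loss of L dB is a gain of −L dB): F_i = 10^(NF_i/10), G_i = 10^(G_i,dB/10)
  Stage 1: F_1 = 10^(1.88/10) = 1.542, G_1 = 10^(15.9/10) = 38.90
  Stage 2: F_2 = 10^(3.72/10) = 2.355, G_2 = 10^(14.1/10) = 25.70
  Stage 3: F_3 = 10^(5.16/10) = 3.281, G_3 = 10^(−4.27/10) = 0.3741
Friis cascade:
  F = 1.542 + (2.355 − 1)/38.90 + (3.281 − 1)/1000 = 1.579
NF = 10 log₁₀(1.579) = 1.98 dB

1.98 dB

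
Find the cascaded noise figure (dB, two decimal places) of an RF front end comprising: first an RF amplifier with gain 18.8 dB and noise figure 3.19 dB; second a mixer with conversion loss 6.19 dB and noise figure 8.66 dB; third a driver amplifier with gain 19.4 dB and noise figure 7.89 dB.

3.89 dB

Convert to linear (a loss of L dB is a gain of −L dB): F_i = 10^(NF_i/10), G_i = 10^(G_i,dB/10)
  Stage 1: F_1 = 10^(3.19/10) = 2.084, G_1 = 10^(18.8/10) = 75.86
  Stage 2: F_2 = 10^(8.66/10) = 7.345, G_2 = 10^(−6.19/10) = 0.2404
  Stage 3: F_3 = 10^(7.89/10) = 6.152, G_3 = 10^(19.4/10) = 87.10
Friis cascade:
  F = 2.084 + (7.345 − 1)/75.86 + (6.152 − 1)/18.24 = 2.451
NF = 10 log₁₀(2.451) = 3.89 dB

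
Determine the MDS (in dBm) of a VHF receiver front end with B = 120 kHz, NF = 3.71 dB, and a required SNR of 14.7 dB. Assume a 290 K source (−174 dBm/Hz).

−104.8 dBm

Sensitivity = −174 + 10 log₁₀(B) + NF + SNR_min
= −174 + 50.79 + 3.71 + 14.7
= −104.80 dBm → −104.8 dBm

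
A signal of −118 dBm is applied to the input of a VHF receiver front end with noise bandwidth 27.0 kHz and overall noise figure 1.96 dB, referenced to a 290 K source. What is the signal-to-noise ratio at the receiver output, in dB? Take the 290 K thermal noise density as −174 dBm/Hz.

Noise floor: N = −174 + 10 log₁₀(B) + NF
10 log₁₀(2.70×10⁴) = 44.31 dB
N = −174 + 44.31 + 1.96 = −127.73 dBm
SNR = P_sig − N = −118 − (−127.73) = 9.73 dB → 9.7 dB

9.7 dB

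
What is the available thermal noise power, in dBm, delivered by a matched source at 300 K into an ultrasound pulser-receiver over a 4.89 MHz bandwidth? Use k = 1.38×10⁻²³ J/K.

−106.9 dBm

P_n = kTB = 1.38×10⁻²³ × 300 × 4.89×10⁶ = 2.02×10⁻¹⁴ W
In dBm: 10 log₁₀(2.02×10⁻¹⁴ / 10⁻³) = −106.9 dBm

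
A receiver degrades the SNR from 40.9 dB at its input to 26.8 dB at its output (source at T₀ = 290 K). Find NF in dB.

14.1 dB

NF (dB) = SNR_in(dB) − SNR_out(dB) when the source is at T₀
NF = 40.9 − 26.8 = 14.1 dB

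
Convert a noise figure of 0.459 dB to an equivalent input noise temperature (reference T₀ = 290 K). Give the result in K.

32.3 K

F = 10^(0.459/10) = 1.11148
T_e = (F − 1)·T₀ = (1.11148 − 1) × 290 = 32.3 K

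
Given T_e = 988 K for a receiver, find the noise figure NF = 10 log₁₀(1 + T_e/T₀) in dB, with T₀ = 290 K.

6.44 dB

F = 1 + T_e/T₀ = 1 + 988/290 = 4.4069
NF = 10 log₁₀(4.4069) = 6.44 dB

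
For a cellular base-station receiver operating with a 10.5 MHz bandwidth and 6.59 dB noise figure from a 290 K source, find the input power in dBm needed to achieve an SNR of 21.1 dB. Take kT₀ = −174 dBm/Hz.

Sensitivity = −174 + 10 log₁₀(B) + NF + SNR_min
= −174 + 70.21 + 6.59 + 21.1
= −76.10 dBm → −76.1 dBm

−76.1 dBm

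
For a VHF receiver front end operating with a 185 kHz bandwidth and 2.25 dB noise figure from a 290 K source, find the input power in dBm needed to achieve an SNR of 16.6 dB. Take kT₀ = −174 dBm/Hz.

−102.5 dBm

Sensitivity = −174 + 10 log₁₀(B) + NF + SNR_min
= −174 + 52.67 + 2.25 + 16.6
= −102.48 dBm → −102.5 dBm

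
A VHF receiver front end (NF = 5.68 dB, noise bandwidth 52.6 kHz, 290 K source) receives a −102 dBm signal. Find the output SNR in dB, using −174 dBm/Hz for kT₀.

Noise floor: N = −174 + 10 log₁₀(B) + NF
10 log₁₀(5.26×10⁴) = 47.21 dB
N = −174 + 47.21 + 5.68 = −121.11 dBm
SNR = P_sig − N = −102 − (−121.11) = 19.11 dB → 19.1 dB

19.1 dB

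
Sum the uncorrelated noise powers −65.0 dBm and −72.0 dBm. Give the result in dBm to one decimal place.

−64.2 dBm

Convert to linear, add, convert back:
P₁ = 3.16×10⁻¹⁰ W, P₂ = 6.31×10⁻¹¹ W
P_tot = 3.79×10⁻¹⁰ W → 10 log₁₀(P_tot / 10⁻³) = −64.2 dBm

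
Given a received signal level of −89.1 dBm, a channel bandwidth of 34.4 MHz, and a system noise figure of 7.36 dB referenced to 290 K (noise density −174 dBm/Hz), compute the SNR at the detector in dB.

2.2 dB

Noise floor: N = −174 + 10 log₁₀(B) + NF
10 log₁₀(3.44×10⁷) = 75.37 dB
N = −174 + 75.37 + 7.36 = −91.27 dBm
SNR = P_sig − N = −89.1 − (−91.27) = 2.17 dB → 2.2 dB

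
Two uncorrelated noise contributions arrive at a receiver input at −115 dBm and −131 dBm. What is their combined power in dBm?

−114.9 dBm

Convert to linear, add, convert back:
P₁ = 3.16×10⁻¹⁵ W, P₂ = 7.94×10⁻¹⁷ W
P_tot = 3.24×10⁻¹⁵ W → 10 log₁₀(P_tot / 10⁻³) = −114.9 dBm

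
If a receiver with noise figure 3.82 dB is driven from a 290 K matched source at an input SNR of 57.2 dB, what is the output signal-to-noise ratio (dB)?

By definition F = SNR_in/SNR_out, so in dB: SNR_out = SNR_in − NF
SNR_out = 57.2 − 3.82 = 53.38 dB

53.38 dB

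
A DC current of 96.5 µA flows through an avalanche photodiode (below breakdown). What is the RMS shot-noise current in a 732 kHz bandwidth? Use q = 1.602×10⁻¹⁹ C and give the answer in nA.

4.76 nA

I_n = √(2qI·B)
2qI·B = 2 × 1.602×10⁻¹⁹ × 9.65×10⁻⁵ × 7.32×10⁵ = 2.26×10⁻¹⁷ A²
I_n = √(2.26×10⁻¹⁷) = 4.76×10⁻⁹ A = 4.76 nA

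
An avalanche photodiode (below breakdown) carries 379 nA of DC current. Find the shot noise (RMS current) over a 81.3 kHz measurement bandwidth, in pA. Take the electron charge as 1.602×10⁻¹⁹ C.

I_n = √(2qI·B)
2qI·B = 2 × 1.602×10⁻¹⁹ × 3.79×10⁻⁷ × 8.13×10⁴ = 9.87×10⁻²¹ A²
I_n = √(9.87×10⁻²¹) = 9.94×10⁻¹¹ A = 99.4 pA

99.4 pA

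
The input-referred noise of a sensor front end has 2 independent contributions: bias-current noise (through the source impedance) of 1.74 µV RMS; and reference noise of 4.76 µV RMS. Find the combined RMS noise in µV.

5.07 µV

Uncorrelated sources add in power (mean-square): V_tot = √(ΣV_i²)
V_tot = √[(1.74×10⁻⁶)² + (4.76×10⁻⁶)²] = 5.07×10⁻⁶ V = 5.07 µV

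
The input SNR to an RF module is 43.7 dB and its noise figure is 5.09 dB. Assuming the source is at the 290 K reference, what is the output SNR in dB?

38.61 dB

By definition F = SNR_in/SNR_out, so in dB: SNR_out = SNR_in − NF
SNR_out = 43.7 − 5.09 = 38.61 dB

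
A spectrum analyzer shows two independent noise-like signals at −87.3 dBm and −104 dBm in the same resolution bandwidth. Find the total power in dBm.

Convert to linear, add, convert back:
P₁ = 1.86×10⁻¹² W, P₂ = 3.98×10⁻¹⁴ W
P_tot = 1.90×10⁻¹² W → 10 log₁₀(P_tot / 10⁻³) = −87.2 dBm

−87.2 dBm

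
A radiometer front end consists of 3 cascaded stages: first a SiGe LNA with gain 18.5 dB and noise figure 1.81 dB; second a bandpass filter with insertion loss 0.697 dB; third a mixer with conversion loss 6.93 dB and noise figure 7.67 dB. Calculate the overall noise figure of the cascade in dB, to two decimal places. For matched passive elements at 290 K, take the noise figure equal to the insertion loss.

2.04 dB

Convert to linear (a loss of L dB is a gain of −L dB): F_i = 10^(NF_i/10), G_i = 10^(G_i,dB/10)
  Stage 1: F_1 = 10^(1.81/10) = 1.517, G_1 = 10^(18.5/10) = 70.79
  Stage 2: F_2 = 10^(0.697/10) = 1.174, G_2 = 10^(−0.697/10) = 0.8517
  Stage 3: F_3 = 10^(7.67/10) = 5.848, G_3 = 10^(−6.93/10) = 0.2028
Friis cascade:
  F = 1.517 + (1.174 − 1)/70.79 + (5.848 − 1)/60.30 = 1.600
NF = 10 log₁₀(1.600) = 2.04 dB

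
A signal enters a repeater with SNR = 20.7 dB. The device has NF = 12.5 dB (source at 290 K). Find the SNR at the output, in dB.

By definition F = SNR_in/SNR_out, so in dB: SNR_out = SNR_in − NF
SNR_out = 20.7 − 12.5 = 8.2 dB

8.2 dB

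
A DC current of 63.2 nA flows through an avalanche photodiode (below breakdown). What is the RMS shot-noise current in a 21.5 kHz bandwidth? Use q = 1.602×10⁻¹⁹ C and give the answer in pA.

I_n = √(2qI·B)
2qI·B = 2 × 1.602×10⁻¹⁹ × 6.32×10⁻⁸ × 2.15×10⁴ = 4.35×10⁻²² A²
I_n = √(4.35×10⁻²²) = 2.09×10⁻¹¹ A = 20.9 pA

20.9 pA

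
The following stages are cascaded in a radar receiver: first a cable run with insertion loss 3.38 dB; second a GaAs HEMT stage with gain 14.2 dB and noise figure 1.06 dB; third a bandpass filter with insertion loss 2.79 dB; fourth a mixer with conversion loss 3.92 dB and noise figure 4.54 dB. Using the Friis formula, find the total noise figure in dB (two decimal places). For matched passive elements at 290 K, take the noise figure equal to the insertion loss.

Convert to linear (a loss of L dB is a gain of −L dB): F_i = 10^(NF_i/10), G_i = 10^(G_i,dB/10)
  Stage 1: F_1 = 10^(3.38/10) = 2.178, G_1 = 10^(−3.38/10) = 0.4592
  Stage 2: F_2 = 10^(1.06/10) = 1.276, G_2 = 10^(14.2/10) = 26.30
  Stage 3: F_3 = 10^(2.79/10) = 1.901, G_3 = 10^(−2.79/10) = 0.5260
  Stage 4: F_4 = 10^(4.54/10) = 2.844, G_4 = 10^(−3.92/10) = 0.4055
Friis cascade:
  F = 2.178 + (1.276 − 1)/0.4592 + (1.901 − 1)/12.08 + (2.844 − 1)/6.353 = 3.145
NF = 10 log₁₀(3.145) = 4.98 dB

4.98 dB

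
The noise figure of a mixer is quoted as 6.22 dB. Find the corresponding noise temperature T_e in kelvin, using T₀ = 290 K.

F = 10^(6.22/10) = 4.18794
T_e = (F − 1)·T₀ = (4.18794 − 1) × 290 = 925 K

925 K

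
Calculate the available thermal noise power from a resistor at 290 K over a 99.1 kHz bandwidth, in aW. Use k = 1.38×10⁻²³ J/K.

P_n = kTB = 1.38×10⁻²³ × 290 × 9.91×10⁴ = 3.97×10⁻¹⁶ W = 397 aW

397 aW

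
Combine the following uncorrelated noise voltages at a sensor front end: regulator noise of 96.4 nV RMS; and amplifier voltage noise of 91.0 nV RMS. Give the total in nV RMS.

Uncorrelated sources add in power (mean-square): V_tot = √(ΣV_i²)
V_tot = √[(9.64×10⁻⁸)² + (9.10×10⁻⁸)²] = 1.33×10⁻⁷ V = 133 nV

133 nV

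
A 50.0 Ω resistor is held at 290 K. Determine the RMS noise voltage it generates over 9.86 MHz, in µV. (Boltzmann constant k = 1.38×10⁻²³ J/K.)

2.81 µV

V_n = √(4kTRB)
4kTRB = 4 × 1.38×10⁻²³ × 290 × 5.00×10¹ × 9.86×10⁶ = 7.89×10⁻¹² V²
V_n = √(7.89×10⁻¹²) = 2.81×10⁻⁶ V = 2.81 µV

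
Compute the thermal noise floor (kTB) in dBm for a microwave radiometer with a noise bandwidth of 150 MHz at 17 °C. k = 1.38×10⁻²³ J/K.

−92.2 dBm

T = 17 °C + 273.15 = 290.15 K
P_n = kTB = 1.38×10⁻²³ × 290.15 × 1.50×10⁸ = 6.01×10⁻¹³ W
In dBm: 10 log₁₀(6.01×10⁻¹³ / 10⁻³) = −92.2 dBm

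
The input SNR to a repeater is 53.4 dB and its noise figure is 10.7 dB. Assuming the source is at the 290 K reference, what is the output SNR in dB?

By definition F = SNR_in/SNR_out, so in dB: SNR_out = SNR_in − NF
SNR_out = 53.4 − 10.7 = 42.7 dB

42.7 dB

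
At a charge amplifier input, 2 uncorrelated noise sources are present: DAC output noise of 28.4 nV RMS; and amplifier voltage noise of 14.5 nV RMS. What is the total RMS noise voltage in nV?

31.9 nV

Uncorrelated sources add in power (mean-square): V_tot = √(ΣV_i²)
V_tot = √[(2.84×10⁻⁸)² + (1.45×10⁻⁸)²] = 3.19×10⁻⁸ V = 31.9 nV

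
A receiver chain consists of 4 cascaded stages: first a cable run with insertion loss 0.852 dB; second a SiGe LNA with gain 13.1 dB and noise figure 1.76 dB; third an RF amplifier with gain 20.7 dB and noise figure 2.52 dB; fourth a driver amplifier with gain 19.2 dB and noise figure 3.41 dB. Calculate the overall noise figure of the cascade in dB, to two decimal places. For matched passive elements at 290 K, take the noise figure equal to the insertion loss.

Convert to linear (a loss of L dB is a gain of −L dB): F_i = 10^(NF_i/10), G_i = 10^(G_i,dB/10)
  Stage 1: F_1 = 10^(0.852/10) = 1.217, G_1 = 10^(−0.852/10) = 0.8219
  Stage 2: F_2 = 10^(1.76/10) = 1.500, G_2 = 10^(13.1/10) = 20.42
  Stage 3: F_3 = 10^(2.52/10) = 1.786, G_3 = 10^(20.7/10) = 117.5
  Stage 4: F_4 = 10^(3.41/10) = 2.193, G_4 = 10^(19.2/10) = 83.18
Friis cascade:
  F = 1.217 + (1.500 − 1)/0.8219 + (1.786 − 1)/16.78 + (2.193 − 1)/1972 = 1.872
NF = 10 log₁₀(1.872) = 2.72 dB

2.72 dB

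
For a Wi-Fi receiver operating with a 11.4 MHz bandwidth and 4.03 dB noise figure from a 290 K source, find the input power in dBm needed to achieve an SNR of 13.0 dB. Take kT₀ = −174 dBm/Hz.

Sensitivity = −174 + 10 log₁₀(B) + NF + SNR_min
= −174 + 70.57 + 4.03 + 13.0
= −86.40 dBm → −86.4 dBm

−86.4 dBm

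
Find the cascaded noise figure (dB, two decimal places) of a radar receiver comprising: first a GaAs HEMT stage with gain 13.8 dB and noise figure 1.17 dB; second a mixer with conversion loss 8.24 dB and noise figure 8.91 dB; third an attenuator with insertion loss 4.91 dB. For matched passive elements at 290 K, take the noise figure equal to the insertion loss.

3.37 dB

Convert to linear (a loss of L dB is a gain of −L dB): F_i = 10^(NF_i/10), G_i = 10^(G_i,dB/10)
  Stage 1: F_1 = 10^(1.17/10) = 1.309, G_1 = 10^(13.8/10) = 23.99
  Stage 2: F_2 = 10^(8.91/10) = 7.780, G_2 = 10^(−8.24/10) = 0.1500
  Stage 3: F_3 = 10^(4.91/10) = 3.097, G_3 = 10^(−4.91/10) = 0.3228
Friis cascade:
  F = 1.309 + (7.780 − 1)/23.99 + (3.097 − 1)/3.597 = 2.175
NF = 10 log₁₀(2.175) = 3.37 dB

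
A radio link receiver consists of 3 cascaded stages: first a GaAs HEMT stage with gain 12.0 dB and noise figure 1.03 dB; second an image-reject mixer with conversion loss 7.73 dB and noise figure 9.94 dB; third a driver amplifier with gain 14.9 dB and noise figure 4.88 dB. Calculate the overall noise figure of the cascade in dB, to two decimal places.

Convert to linear (a loss of L dB is a gain of −L dB): F_i = 10^(NF_i/10), G_i = 10^(G_i,dB/10)
  Stage 1: F_1 = 10^(1.03/10) = 1.268, G_1 = 10^(12.0/10) = 15.85
  Stage 2: F_2 = 10^(9.94/10) = 9.863, G_2 = 10^(−7.73/10) = 0.1687
  Stage 3: F_3 = 10^(4.88/10) = 3.076, G_3 = 10^(14.9/10) = 30.90
Friis cascade:
  F = 1.268 + (9.863 − 1)/15.85 + (3.076 − 1)/2.673 = 2.604
NF = 10 log₁₀(2.604) = 4.16 dB

4.16 dB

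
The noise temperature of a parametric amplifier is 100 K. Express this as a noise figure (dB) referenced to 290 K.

F = 1 + T_e/T₀ = 1 + 100/290 = 1.34483
NF = 10 log₁₀(1.34483) = 1.29 dB

1.29 dB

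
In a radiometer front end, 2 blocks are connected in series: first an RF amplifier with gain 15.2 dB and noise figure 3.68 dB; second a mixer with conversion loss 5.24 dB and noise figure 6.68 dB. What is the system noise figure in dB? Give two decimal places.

3.88 dB

Convert to linear (a loss of L dB is a gain of −L dB): F_i = 10^(NF_i/10), G_i = 10^(G_i,dB/10)
  Stage 1: F_1 = 10^(3.68/10) = 2.333, G_1 = 10^(15.2/10) = 33.11
  Stage 2: F_2 = 10^(6.68/10) = 4.656, G_2 = 10^(−5.24/10) = 0.2992
Friis cascade:
  F = 2.333 + (4.656 − 1)/33.11 = 2.444
NF = 10 log₁₀(2.444) = 3.88 dB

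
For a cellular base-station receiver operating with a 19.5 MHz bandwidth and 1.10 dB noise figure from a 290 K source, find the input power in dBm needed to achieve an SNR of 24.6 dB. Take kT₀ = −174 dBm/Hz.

Sensitivity = −174 + 10 log₁₀(B) + NF + SNR_min
= −174 + 72.9 + 1.10 + 24.6
= −75.40 dBm → −75.4 dBm

−75.4 dBm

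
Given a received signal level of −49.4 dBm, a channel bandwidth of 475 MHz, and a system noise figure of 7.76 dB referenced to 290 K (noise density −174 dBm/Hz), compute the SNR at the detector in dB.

30.1 dB

Noise floor: N = −174 + 10 log₁₀(B) + NF
10 log₁₀(4.75×10⁸) = 86.77 dB
N = −174 + 86.77 + 7.76 = −79.47 dBm
SNR = P_sig − N = −49.4 − (−79.47) = 30.07 dB → 30.1 dB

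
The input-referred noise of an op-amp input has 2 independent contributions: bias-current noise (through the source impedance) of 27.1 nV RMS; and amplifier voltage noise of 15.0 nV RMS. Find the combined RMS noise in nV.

Uncorrelated sources add in power (mean-square): V_tot = √(ΣV_i²)
V_tot = √[(2.71×10⁻⁸)² + (1.50×10⁻⁸)²] = 3.10×10⁻⁸ V = 31.0 nV

31.0 nV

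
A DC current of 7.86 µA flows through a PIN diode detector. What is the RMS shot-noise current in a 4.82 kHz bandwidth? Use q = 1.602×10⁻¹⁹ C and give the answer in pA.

I_n = √(2qI·B)
2qI·B = 2 × 1.602×10⁻¹⁹ × 7.86×10⁻⁶ × 4.82×10³ = 1.21×10⁻²⁰ A²
I_n = √(1.21×10⁻²⁰) = 1.10×10⁻¹⁰ A = 110 pA

110 pA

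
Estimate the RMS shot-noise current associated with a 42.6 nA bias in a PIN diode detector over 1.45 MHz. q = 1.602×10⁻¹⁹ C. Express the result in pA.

I_n = √(2qI·B)
2qI·B = 2 × 1.602×10⁻¹⁹ × 4.26×10⁻⁸ × 1.45×10⁶ = 1.98×10⁻²⁰ A²
I_n = √(1.98×10⁻²⁰) = 1.41×10⁻¹⁰ A = 141 pA

141 pA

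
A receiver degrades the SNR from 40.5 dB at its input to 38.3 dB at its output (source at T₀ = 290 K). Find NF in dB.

NF (dB) = SNR_in(dB) − SNR_out(dB) when the source is at T₀
NF = 40.5 − 38.3 = 2.2 dB

2.2 dB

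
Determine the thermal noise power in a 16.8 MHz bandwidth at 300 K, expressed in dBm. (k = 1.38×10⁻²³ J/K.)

P_n = kTB = 1.38×10⁻²³ × 300 × 1.68×10⁷ = 6.96×10⁻¹⁴ W
In dBm: 10 log₁₀(6.96×10⁻¹⁴ / 10⁻³) = −101.6 dBm

−101.6 dBm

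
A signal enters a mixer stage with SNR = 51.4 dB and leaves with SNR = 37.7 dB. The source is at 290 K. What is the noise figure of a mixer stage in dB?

NF (dB) = SNR_in(dB) − SNR_out(dB) when the source is at T₀
NF = 51.4 − 37.7 = 13.7 dB

13.7 dB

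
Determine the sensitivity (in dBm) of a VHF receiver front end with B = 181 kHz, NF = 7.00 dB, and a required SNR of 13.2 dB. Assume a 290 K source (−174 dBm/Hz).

Sensitivity = −174 + 10 log₁₀(B) + NF + SNR_min
= −174 + 52.58 + 7.00 + 13.2
= −101.22 dBm → −101.2 dBm

−101.2 dBm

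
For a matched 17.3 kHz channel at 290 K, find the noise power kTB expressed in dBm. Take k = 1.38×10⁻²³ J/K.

−131.6 dBm

P_n = kTB = 1.38×10⁻²³ × 290 × 1.73×10⁴ = 6.92×10⁻¹⁷ W
In dBm: 10 log₁₀(6.92×10⁻¹⁷ / 10⁻³) = −131.6 dBm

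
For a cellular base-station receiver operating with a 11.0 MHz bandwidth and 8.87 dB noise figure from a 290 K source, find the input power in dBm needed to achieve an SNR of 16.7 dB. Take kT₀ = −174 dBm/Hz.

Sensitivity = −174 + 10 log₁₀(B) + NF + SNR_min
= −174 + 70.41 + 8.87 + 16.7
= −78.02 dBm → −78.0 dBm

−78.0 dBm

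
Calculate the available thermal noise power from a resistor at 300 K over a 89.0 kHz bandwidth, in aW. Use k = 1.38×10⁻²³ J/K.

368 aW

P_n = kTB = 1.38×10⁻²³ × 300 × 8.90×10⁴ = 3.68×10⁻¹⁶ W = 368 aW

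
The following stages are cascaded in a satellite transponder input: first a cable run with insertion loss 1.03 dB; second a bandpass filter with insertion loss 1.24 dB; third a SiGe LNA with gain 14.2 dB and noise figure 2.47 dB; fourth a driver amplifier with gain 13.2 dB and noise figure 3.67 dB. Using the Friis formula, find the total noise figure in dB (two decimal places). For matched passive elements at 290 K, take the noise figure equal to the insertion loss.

Convert to linear (a loss of L dB is a gain of −L dB): F_i = 10^(NF_i/10), G_i = 10^(G_i,dB/10)
  Stage 1: F_1 = 10^(1.03/10) = 1.268, G_1 = 10^(−1.03/10) = 0.7889
  Stage 2: F_2 = 10^(1.24/10) = 1.330, G_2 = 10^(−1.24/10) = 0.7516
  Stage 3: F_3 = 10^(2.47/10) = 1.766, G_3 = 10^(14.2/10) = 26.30
  Stage 4: F_4 = 10^(3.67/10) = 2.328, G_4 = 10^(13.2/10) = 20.89
Friis cascade:
  F = 1.268 + (1.330 − 1)/0.7889 + (1.766 − 1)/0.5929 + (2.328 − 1)/15.60 = 3.064
NF = 10 log₁₀(3.064) = 4.86 dB

4.86 dB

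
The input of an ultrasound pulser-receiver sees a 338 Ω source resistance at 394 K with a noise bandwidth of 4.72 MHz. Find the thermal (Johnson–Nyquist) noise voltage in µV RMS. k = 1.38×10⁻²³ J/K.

5.89 µV

V_n = √(4kTRB)
4kTRB = 4 × 1.38×10⁻²³ × 394 × 3.38×10² × 4.72×10⁶ = 3.47×10⁻¹¹ V²
V_n = √(3.47×10⁻¹¹) = 5.89×10⁻⁶ V = 5.89 µV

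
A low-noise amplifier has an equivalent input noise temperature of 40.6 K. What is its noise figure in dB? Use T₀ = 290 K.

F = 1 + T_e/T₀ = 1 + 40.6/290 = 1.14
NF = 10 log₁₀(1.14) = 0.569 dB

0.569 dB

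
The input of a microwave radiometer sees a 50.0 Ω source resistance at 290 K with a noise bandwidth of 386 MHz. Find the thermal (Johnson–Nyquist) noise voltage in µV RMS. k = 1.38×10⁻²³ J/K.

17.6 µV

V_n = √(4kTRB)
4kTRB = 4 × 1.38×10⁻²³ × 290 × 5.00×10¹ × 3.86×10⁸ = 3.09×10⁻¹⁰ V²
V_n = √(3.09×10⁻¹⁰) = 1.76×10⁻⁵ V = 17.6 µV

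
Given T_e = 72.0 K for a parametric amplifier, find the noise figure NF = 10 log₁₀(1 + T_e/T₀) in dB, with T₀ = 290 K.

0.963 dB

F = 1 + T_e/T₀ = 1 + 72.0/290 = 1.24828
NF = 10 log₁₀(1.24828) = 0.963 dB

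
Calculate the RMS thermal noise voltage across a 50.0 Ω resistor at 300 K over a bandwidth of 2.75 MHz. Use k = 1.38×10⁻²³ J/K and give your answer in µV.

1.51 µV

V_n = √(4kTRB)
4kTRB = 4 × 1.38×10⁻²³ × 300 × 5.00×10¹ × 2.75×10⁶ = 2.28×10⁻¹² V²
V_n = √(2.28×10⁻¹²) = 1.51×10⁻⁶ V = 1.51 µV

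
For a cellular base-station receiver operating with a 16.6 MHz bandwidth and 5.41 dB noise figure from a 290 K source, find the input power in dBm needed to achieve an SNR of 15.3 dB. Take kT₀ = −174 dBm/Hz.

−81.1 dBm

Sensitivity = −174 + 10 log₁₀(B) + NF + SNR_min
= −174 + 72.2 + 5.41 + 15.3
= −81.09 dBm → −81.1 dBm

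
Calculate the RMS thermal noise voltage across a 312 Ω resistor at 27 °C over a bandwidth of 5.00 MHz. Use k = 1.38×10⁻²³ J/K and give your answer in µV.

T = 27 °C + 273.15 = 300.15 K
V_n = √(4kTRB)
4kTRB = 4 × 1.38×10⁻²³ × 300.15 × 3.12×10² × 5.00×10⁶ = 2.58×10⁻¹¹ V²
V_n = √(2.58×10⁻¹¹) = 5.08×10⁻⁶ V = 5.08 µV

5.08 µV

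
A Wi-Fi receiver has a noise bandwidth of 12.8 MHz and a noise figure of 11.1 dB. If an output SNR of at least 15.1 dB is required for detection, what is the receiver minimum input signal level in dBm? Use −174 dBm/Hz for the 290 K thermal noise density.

Sensitivity = −174 + 10 log₁₀(B) + NF + SNR_min
= −174 + 71.07 + 11.1 + 15.1
= −76.73 dBm → −76.7 dBm

−76.7 dBm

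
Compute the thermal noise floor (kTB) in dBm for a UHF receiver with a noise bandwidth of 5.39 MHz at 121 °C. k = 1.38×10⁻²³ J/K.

T = 121 °C + 273.15 = 394.15 K
P_n = kTB = 1.38×10⁻²³ × 394.15 × 5.39×10⁶ = 2.93×10⁻¹⁴ W
In dBm: 10 log₁₀(2.93×10⁻¹⁴ / 10⁻³) = −105.3 dBm

−105.3 dBm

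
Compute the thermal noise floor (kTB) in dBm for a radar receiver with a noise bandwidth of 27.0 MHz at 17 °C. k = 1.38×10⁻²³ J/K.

−99.7 dBm

T = 17 °C + 273.15 = 290.15 K
P_n = kTB = 1.38×10⁻²³ × 290.15 × 2.70×10⁷ = 1.08×10⁻¹³ W
In dBm: 10 log₁₀(1.08×10⁻¹³ / 10⁻³) = −99.7 dBm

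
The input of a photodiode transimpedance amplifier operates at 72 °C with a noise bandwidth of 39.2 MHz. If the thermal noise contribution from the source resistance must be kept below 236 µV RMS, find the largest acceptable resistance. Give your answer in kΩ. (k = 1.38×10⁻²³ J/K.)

74.6 kΩ

T = 72 °C + 273.15 = 345.15 K
Johnson–Nyquist: V_n = √(4kTRB) ⇒ R = V_n² / (4kTB)
4kTB = 4 × 1.38×10⁻²³ × 345.15 × 3.92×10⁷ = 7.47×10⁻¹³
R = (2.36×10⁻⁴)² / 7.47×10⁻¹³ = 7.46×10⁴ Ω = 74.6 kΩ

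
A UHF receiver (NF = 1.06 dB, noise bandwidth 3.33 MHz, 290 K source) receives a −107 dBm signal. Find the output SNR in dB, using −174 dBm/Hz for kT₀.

0.7 dB

Noise floor: N = −174 + 10 log₁₀(B) + NF
10 log₁₀(3.33×10⁶) = 65.22 dB
N = −174 + 65.22 + 1.06 = −107.72 dBm
SNR = P_sig − N = −107 − (−107.72) = 0.72 dB → 0.7 dB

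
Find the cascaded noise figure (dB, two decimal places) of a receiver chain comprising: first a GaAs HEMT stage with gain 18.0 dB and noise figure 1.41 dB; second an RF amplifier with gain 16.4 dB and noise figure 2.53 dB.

1.45 dB

Convert to linear (a loss of L dB is a gain of −L dB): F_i = 10^(NF_i/10), G_i = 10^(G_i,dB/10)
  Stage 1: F_1 = 10^(1.41/10) = 1.384, G_1 = 10^(18.0/10) = 63.10
  Stage 2: F_2 = 10^(2.53/10) = 1.791, G_2 = 10^(16.4/10) = 43.65
Friis cascade:
  F = 1.384 + (1.791 − 1)/63.10 = 1.396
NF = 10 log₁₀(1.396) = 1.45 dB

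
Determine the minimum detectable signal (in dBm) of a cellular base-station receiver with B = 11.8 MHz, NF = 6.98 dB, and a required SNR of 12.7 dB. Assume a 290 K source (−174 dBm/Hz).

−83.6 dBm

Sensitivity = −174 + 10 log₁₀(B) + NF + SNR_min
= −174 + 70.72 + 6.98 + 12.7
= −83.60 dBm → −83.6 dBm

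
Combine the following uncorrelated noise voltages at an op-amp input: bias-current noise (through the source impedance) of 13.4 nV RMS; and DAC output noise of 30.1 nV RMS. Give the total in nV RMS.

Uncorrelated sources add in power (mean-square): V_tot = √(ΣV_i²)
V_tot = √[(1.34×10⁻⁸)² + (3.01×10⁻⁸)²] = 3.29×10⁻⁸ V = 32.9 nV

32.9 nV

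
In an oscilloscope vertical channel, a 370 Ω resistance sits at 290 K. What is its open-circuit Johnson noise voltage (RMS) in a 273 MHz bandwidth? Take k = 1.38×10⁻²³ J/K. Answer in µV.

V_n = √(4kTRB)
4kTRB = 4 × 1.38×10⁻²³ × 290 × 3.70×10² × 2.73×10⁸ = 1.62×10⁻⁹ V²
V_n = √(1.62×10⁻⁹) = 4.02×10⁻⁵ V = 40.2 µV

40.2 µV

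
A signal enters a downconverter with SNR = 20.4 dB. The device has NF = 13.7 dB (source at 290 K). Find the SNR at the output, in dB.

6.7 dB

By definition F = SNR_in/SNR_out, so in dB: SNR_out = SNR_in − NF
SNR_out = 20.4 − 13.7 = 6.7 dB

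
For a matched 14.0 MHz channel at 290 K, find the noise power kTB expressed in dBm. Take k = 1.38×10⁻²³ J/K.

−102.5 dBm

P_n = kTB = 1.38×10⁻²³ × 290 × 1.40×10⁷ = 5.60×10⁻¹⁴ W
In dBm: 10 log₁₀(5.60×10⁻¹⁴ / 10⁻³) = −102.5 dBm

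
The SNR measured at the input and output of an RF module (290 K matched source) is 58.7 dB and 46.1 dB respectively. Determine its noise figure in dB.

NF (dB) = SNR_in(dB) − SNR_out(dB) when the source is at T₀
NF = 58.7 − 46.1 = 12.6 dB

12.6 dB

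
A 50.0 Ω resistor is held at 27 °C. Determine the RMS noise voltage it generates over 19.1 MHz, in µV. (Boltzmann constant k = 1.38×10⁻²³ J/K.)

3.98 µV

T = 27 °C + 273.15 = 300.15 K
V_n = √(4kTRB)
4kTRB = 4 × 1.38×10⁻²³ × 300.15 × 5.00×10¹ × 1.91×10⁷ = 1.58×10⁻¹¹ V²
V_n = √(1.58×10⁻¹¹) = 3.98×10⁻⁶ V = 3.98 µV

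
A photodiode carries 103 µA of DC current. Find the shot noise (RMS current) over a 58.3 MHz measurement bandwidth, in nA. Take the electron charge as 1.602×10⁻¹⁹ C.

I_n = √(2qI·B)
2qI·B = 2 × 1.602×10⁻¹⁹ × 1.03×10⁻⁴ × 5.83×10⁷ = 1.92×10⁻¹⁵ A²
I_n = √(1.92×10⁻¹⁵) = 4.39×10⁻⁸ A = 43.9 nA

43.9 nA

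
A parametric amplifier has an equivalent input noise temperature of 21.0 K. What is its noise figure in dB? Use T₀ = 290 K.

F = 1 + T_e/T₀ = 1 + 21.0/290 = 1.07241
NF = 10 log₁₀(1.07241) = 0.304 dB

0.304 dB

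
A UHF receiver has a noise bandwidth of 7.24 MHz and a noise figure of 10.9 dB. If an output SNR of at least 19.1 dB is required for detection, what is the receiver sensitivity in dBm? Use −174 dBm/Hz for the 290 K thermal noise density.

Sensitivity = −174 + 10 log₁₀(B) + NF + SNR_min
= −174 + 68.6 + 10.9 + 19.1
= −75.4 dBm → −75.4 dBm

−75.4 dBm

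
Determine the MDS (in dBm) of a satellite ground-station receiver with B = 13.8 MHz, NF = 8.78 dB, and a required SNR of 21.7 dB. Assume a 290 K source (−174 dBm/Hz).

Sensitivity = −174 + 10 log₁₀(B) + NF + SNR_min
= −174 + 71.4 + 8.78 + 21.7
= −72.12 dBm → −72.1 dBm

−72.1 dBm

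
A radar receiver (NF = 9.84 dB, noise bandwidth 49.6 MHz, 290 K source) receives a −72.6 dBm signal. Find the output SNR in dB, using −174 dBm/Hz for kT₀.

14.6 dB

Noise floor: N = −174 + 10 log₁₀(B) + NF
10 log₁₀(4.96×10⁷) = 76.95 dB
N = −174 + 76.95 + 9.84 = −87.21 dBm
SNR = P_sig − N = −72.6 − (−87.21) = 14.61 dB → 14.6 dB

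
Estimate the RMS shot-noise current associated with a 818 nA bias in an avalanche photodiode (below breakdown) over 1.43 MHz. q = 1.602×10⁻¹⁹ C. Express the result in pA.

I_n = √(2qI·B)
2qI·B = 2 × 1.602×10⁻¹⁹ × 8.18×10⁻⁷ × 1.43×10⁶ = 3.75×10⁻¹⁹ A²
I_n = √(3.75×10⁻¹⁹) = 6.12×10⁻¹⁰ A = 612 pA

612 pA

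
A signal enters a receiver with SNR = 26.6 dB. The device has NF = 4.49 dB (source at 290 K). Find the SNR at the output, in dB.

By definition F = SNR_in/SNR_out, so in dB: SNR_out = SNR_in − NF
SNR_out = 26.6 − 4.49 = 22.11 dB

22.11 dB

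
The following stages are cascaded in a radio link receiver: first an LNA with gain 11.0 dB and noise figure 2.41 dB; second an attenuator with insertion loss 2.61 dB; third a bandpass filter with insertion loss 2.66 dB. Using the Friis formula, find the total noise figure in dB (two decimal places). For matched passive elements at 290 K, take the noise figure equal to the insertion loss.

2.85 dB

Convert to linear (a loss of L dB is a gain of −L dB): F_i = 10^(NF_i/10), G_i = 10^(G_i,dB/10)
  Stage 1: F_1 = 10^(2.41/10) = 1.742, G_1 = 10^(11.0/10) = 12.59
  Stage 2: F_2 = 10^(2.61/10) = 1.824, G_2 = 10^(−2.61/10) = 0.5483
  Stage 3: F_3 = 10^(2.66/10) = 1.845, G_3 = 10^(−2.66/10) = 0.5420
Friis cascade:
  F = 1.742 + (1.824 − 1)/12.59 + (1.845 − 1)/6.902 = 1.930
NF = 10 log₁₀(1.930) = 2.85 dB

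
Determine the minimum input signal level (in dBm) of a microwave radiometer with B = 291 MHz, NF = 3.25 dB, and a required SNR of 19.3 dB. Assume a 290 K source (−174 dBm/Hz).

−66.8 dBm

Sensitivity = −174 + 10 log₁₀(B) + NF + SNR_min
= −174 + 84.64 + 3.25 + 19.3
= −66.81 dBm → −66.8 dBm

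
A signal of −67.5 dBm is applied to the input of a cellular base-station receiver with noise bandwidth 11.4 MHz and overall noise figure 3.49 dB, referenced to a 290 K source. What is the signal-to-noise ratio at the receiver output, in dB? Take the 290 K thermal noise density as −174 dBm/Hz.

Noise floor: N = −174 + 10 log₁₀(B) + NF
10 log₁₀(1.14×10⁷) = 70.57 dB
N = −174 + 70.57 + 3.49 = −99.94 dBm
SNR = P_sig − N = −67.5 − (−99.94) = 32.44 dB → 32.4 dB

32.4 dB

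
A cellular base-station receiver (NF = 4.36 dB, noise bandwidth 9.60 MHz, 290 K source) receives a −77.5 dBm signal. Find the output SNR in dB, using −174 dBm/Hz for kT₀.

22.3 dB

Noise floor: N = −174 + 10 log₁₀(B) + NF
10 log₁₀(9.60×10⁶) = 69.82 dB
N = −174 + 69.82 + 4.36 = −99.82 dBm
SNR = P_sig − N = −77.5 − (−99.82) = 22.32 dB → 22.3 dB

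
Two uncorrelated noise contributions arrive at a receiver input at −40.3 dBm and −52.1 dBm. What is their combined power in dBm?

Convert to linear, add, convert back:
P₁ = 9.33×10⁻⁸ W, P₂ = 6.17×10⁻⁹ W
P_tot = 9.95×10⁻⁸ W → 10 log₁₀(P_tot / 10⁻³) = −40.0 dBm

−40.0 dBm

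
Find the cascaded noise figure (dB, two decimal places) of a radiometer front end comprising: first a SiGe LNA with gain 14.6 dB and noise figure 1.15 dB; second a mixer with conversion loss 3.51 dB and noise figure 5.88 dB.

1.47 dB

Convert to linear (a loss of L dB is a gain of −L dB): F_i = 10^(NF_i/10), G_i = 10^(G_i,dB/10)
  Stage 1: F_1 = 10^(1.15/10) = 1.303, G_1 = 10^(14.6/10) = 28.84
  Stage 2: F_2 = 10^(5.88/10) = 3.873, G_2 = 10^(−3.51/10) = 0.4457
Friis cascade:
  F = 1.303 + (3.873 − 1)/28.84 = 1.403
NF = 10 log₁₀(1.403) = 1.47 dB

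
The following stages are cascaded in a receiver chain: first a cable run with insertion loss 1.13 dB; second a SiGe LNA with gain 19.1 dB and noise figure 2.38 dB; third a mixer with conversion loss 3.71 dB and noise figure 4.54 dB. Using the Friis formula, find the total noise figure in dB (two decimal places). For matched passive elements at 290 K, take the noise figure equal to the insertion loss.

3.57 dB

Convert to linear (a loss of L dB is a gain of −L dB): F_i = 10^(NF_i/10), G_i = 10^(G_i,dB/10)
  Stage 1: F_1 = 10^(1.13/10) = 1.297, G_1 = 10^(−1.13/10) = 0.7709
  Stage 2: F_2 = 10^(2.38/10) = 1.730, G_2 = 10^(19.1/10) = 81.28
  Stage 3: F_3 = 10^(4.54/10) = 2.844, G_3 = 10^(−3.71/10) = 0.4256
Friis cascade:
  F = 1.297 + (1.730 − 1)/0.7709 + (2.844 − 1)/62.66 = 2.273
NF = 10 log₁₀(2.273) = 3.57 dB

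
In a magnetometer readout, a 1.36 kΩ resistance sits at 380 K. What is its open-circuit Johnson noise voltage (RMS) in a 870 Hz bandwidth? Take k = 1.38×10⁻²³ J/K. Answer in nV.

V_n = √(4kTRB)
4kTRB = 4 × 1.38×10⁻²³ × 380 × 1.36×10³ × 8.70×10² = 2.48×10⁻¹⁴ V²
V_n = √(2.48×10⁻¹⁴) = 1.58×10⁻⁷ V = 158 nV

158 nV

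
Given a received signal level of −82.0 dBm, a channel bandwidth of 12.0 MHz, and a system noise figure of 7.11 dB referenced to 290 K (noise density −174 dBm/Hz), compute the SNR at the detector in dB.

14.1 dB

Noise floor: N = −174 + 10 log₁₀(B) + NF
10 log₁₀(1.20×10⁷) = 70.79 dB
N = −174 + 70.79 + 7.11 = −96.10 dBm
SNR = P_sig − N = −82.0 − (−96.10) = 14.10 dB → 14.1 dB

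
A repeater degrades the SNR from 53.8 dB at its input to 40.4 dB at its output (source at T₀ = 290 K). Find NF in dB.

NF (dB) = SNR_in(dB) − SNR_out(dB) when the source is at T₀
NF = 53.8 − 40.4 = 13.4 dB

13.4 dB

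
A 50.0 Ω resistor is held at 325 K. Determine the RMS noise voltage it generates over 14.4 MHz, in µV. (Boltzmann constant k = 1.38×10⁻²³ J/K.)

V_n = √(4kTRB)
4kTRB = 4 × 1.38×10⁻²³ × 325 × 5.00×10¹ × 1.44×10⁷ = 1.29×10⁻¹¹ V²
V_n = √(1.29×10⁻¹¹) = 3.59×10⁻⁶ V = 3.59 µV

3.59 µV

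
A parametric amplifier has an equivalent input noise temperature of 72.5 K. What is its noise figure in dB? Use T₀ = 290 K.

0.969 dB

F = 1 + T_e/T₀ = 1 + 72.5/290 = 1.25
NF = 10 log₁₀(1.25) = 0.969 dB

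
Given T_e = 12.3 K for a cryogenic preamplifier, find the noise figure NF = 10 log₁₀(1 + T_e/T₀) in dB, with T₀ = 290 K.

F = 1 + T_e/T₀ = 1 + 12.3/290 = 1.04241
NF = 10 log₁₀(1.04241) = 0.180 dB

0.180 dB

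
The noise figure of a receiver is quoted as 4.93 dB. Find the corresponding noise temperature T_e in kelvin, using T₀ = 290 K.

612 K

F = 10^(4.93/10) = 3.11172
T_e = (F − 1)·T₀ = (3.11172 − 1) × 290 = 612 K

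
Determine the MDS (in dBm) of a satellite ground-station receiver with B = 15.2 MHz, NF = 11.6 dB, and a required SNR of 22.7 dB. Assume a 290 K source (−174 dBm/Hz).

Sensitivity = −174 + 10 log₁₀(B) + NF + SNR_min
= −174 + 71.82 + 11.6 + 22.7
= −67.88 dBm → −67.9 dBm

−67.9 dBm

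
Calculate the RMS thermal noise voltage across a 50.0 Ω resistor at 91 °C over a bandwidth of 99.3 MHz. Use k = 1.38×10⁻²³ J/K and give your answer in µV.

T = 91 °C + 273.15 = 364.15 K
V_n = √(4kTRB)
4kTRB = 4 × 1.38×10⁻²³ × 364.15 × 5.00×10¹ × 9.93×10⁷ = 9.98×10⁻¹¹ V²
V_n = √(9.98×10⁻¹¹) = 9.99×10⁻⁶ V = 9.99 µV

9.99 µV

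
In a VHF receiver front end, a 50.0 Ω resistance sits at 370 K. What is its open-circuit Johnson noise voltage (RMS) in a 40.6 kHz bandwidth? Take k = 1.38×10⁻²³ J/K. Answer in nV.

204 nV

V_n = √(4kTRB)
4kTRB = 4 × 1.38×10⁻²³ × 370 × 5.00×10¹ × 4.06×10⁴ = 4.15×10⁻¹⁴ V²
V_n = √(4.15×10⁻¹⁴) = 2.04×10⁻⁷ V = 204 nV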